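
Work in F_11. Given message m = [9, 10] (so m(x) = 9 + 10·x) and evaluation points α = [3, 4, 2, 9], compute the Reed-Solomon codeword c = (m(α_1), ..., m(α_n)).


c = [6, 5, 7, 0]

Message polynomial: m(x) = 9 + 10·x (mod 11).
For each evaluation point α_i, compute m(α_i) mod 11:
  α_1 = 3: Horner steps 10 → 6, so m(3) = 6.
  α_2 = 4: Horner steps 10 → 5, so m(4) = 5.
  α_3 = 2: Horner steps 10 → 7, so m(2) = 7.
  α_4 = 9: Horner steps 10 → 0, so m(9) = 0.
Codeword c = [6, 5, 7, 0] ∈ F_11^4.


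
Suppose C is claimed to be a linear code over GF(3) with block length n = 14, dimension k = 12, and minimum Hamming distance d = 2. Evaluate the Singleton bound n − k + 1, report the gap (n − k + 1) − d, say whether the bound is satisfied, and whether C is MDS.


Singleton RHS = n − k + 1 = 3, slack = 1, bound satisfied, not MDS.

Singleton bound: d ≤ n − k + 1.
Here n = 14, k = 12, so n − k + 1 = 3.
Given d = 2, check d ≤ 3: YES.
Slack = (n − k + 1) − d = 1.
The code is NOT MDS (slack = 1 > 0).
Description: the claimed parameters are [14, 12, 2]_3; such a code would be non-MDS.


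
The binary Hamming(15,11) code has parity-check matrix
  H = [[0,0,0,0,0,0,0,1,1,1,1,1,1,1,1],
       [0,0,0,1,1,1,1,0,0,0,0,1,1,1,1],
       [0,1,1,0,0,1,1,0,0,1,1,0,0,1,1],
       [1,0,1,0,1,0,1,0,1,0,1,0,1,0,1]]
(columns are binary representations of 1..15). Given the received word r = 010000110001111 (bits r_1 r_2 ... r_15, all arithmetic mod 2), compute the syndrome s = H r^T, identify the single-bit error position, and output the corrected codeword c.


s = (1, 1, 0, 1)^T, error position = 13, corrected codeword c = 010000110001011

Compute s = H r^T mod 2 one row at a time:
  s_1 = 1 + 0 + 0 + 0 + 1 + 1 + 1 + 1 = 5 ≡ 1 (mod 2).
  s_2 = 0 + 0 + 0 + 1 + 1 + 1 + 1 + 1 = 5 ≡ 1 (mod 2).
  s_3 = 1 + 0 + 0 + 1 + 0 + 0 + 1 + 1 = 4 ≡ 0 (mod 2).
  s_4 = 0 + 0 + 0 + 1 + 0 + 0 + 1 + 1 = 3 ≡ 1 (mod 2).
s = (1, 1, 0, 1)^T — this equals column 13 of H (binary 1101), so error is at position 13.
Correct: flip bit 13 of r = 010000110001111 to get c = 010000110001011.


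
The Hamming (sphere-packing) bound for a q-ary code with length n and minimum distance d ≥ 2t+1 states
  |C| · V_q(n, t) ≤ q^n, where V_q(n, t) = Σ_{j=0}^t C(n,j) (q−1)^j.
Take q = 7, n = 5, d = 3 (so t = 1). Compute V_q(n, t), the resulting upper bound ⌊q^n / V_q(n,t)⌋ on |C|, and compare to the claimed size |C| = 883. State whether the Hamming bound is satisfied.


V_q(n, t) = 31, q^n = 16807, Hamming bound = 542, |C| = 883 > bound (violated).

Step 1: Compute V_q(n, t) = Σ_{j=0}^1 C(n, j) (q−1)^j.
  j = 0: C(5,0)·(6)^0 = 1·1 = 1.
  j = 1: C(5,1)·(6)^1 = 5·6 = 30.
  V_q(n, t) = 1 + 30 = 31.
Step 2: q^n = 7^5 = 16807.
Step 3: Hamming bound ⌊q^n / V_q(n,t)⌋ = ⌊16807/31⌋ = 542.
Step 4: Compare |C| = 883 to 542: violated.
The claimed |C| lies above the Hamming bound, so no 7-ary code of length 5 with d ≥ 3 can have 883 codewords.


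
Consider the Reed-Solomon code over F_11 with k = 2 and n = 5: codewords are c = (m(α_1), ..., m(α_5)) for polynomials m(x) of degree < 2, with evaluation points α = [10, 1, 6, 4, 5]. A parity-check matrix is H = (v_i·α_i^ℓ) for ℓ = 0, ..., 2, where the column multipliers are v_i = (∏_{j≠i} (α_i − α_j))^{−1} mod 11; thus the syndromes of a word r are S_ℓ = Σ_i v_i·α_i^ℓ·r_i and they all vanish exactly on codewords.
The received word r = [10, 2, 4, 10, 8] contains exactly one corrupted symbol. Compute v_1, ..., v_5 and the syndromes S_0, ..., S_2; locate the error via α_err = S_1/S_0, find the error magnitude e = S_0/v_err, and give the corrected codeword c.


S = (8, 10, 7), error at position 4, error magnitude e = 9, c = [10, 2, 4, 1, 8].

Step 1: column multipliers v_i = (∏_{j≠i}(α_i − α_j))^{−1} mod 11.
  i = 1 (α = 10): (10−1)(10−6)(10−4)(10−5) = 9·4·6·5 = 1080 ≡ 2, so v_1 = 2^{−1} = 6 (mod 11).
  i = 2 (α = 1): (1−10)(1−6)(1−4)(1−5) = (−9)·(−5)·(−3)·(−4) = 540 ≡ 1, so v_2 = 1^{−1} = 1 (mod 11).
  i = 3 (α = 6): (6−10)(6−1)(6−4)(6−5) = (−4)·5·2·1 = −40 ≡ 4, so v_3 = 4^{−1} = 3 (mod 11).
  i = 4 (α = 4): (4−10)(4−1)(4−6)(4−5) = (−6)·3·(−2)·(−1) = −36 ≡ 8, so v_4 = 8^{−1} = 7 (mod 11).
  i = 5 (α = 5): (5−10)(5−1)(5−6)(5−4) = (−5)·4·(−1)·1 = 20 ≡ 9, so v_5 = 9^{−1} = 5 (mod 11).
  v = [6, 1, 3, 7, 5].
Step 2: syndromes of r = [10, 2, 4, 10, 8] (all sums mod 11).
  S_0 = Σ v_i r_i = 6·10 + 1·2 + 3·4 + 7·10 + 5·8 = 184 ≡ 8.
  S_1 = Σ v_i α_i r_i = 6·10·10 + 1·1·2 + 3·6·4 + 7·4·10 + 5·5·8 = 1154 ≡ 10.
  α_i^2 mod 11 = [1, 1, 3, 5, 3].
  S_2 = Σ v_i α_i^2 r_i = 6·1·10 + 1·1·2 + 3·3·4 + 7·5·10 + 5·3·8 = 568 ≡ 7.
  S = (8, 10, 7) ≠ 0, so r is not a codeword (an error is present).
Step 3: locate the error. For a single error e at position i, S_ℓ = v_i·e·α_i^ℓ, so α_err = S_1/S_0.
  S_0^{−1} = 8^{−1} = 7 (mod 11), so α_err = 10·7 = 70 ≡ 4 = α_4. Error position i = 4.
  Consistency check: S_2/S_1 = 7·10 = 70 ≡ 4 = α_err ✓ (single-error assumption holds).
Step 4: error magnitude e = S_0/v_4 = S_0·∏_{j≠4}(α_4 − α_j) = 8·8 = 64 ≡ 9 (mod 11).
Step 5: correct position 4: c_4 = r_4 − e = 10 − 9 ≡ 1 (mod 11). Hence c = [10, 2, 4, 1, 8].
  Check: interpolating c through the α_i gives m(x) = 6 + 7·x (degree < 2) with m(α_i) = c_i for every i, so c is indeed a codeword.


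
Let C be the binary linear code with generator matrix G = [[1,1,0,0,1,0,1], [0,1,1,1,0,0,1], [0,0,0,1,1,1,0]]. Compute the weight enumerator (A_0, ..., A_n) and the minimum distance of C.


Weight distribution: A_0 = 1, A_3 = 2, A_4 = 3, A_5 = 2. Minimum distance d = 3.

Enumerate all 2^3 = 8 messages m ∈ F_2^3.
For each, compute codeword c = mG in F_2^7, then tally its weight.
  m = 000 → c = 0000000, weight = 0.
  m = 100 → c = 1100101, weight = 4.
  m = 010 → c = 0111001, weight = 4.
  m = 110 → c = 1011100, weight = 4.
  m = 001 → c = 0001110, weight = 3.
  m = 101 → c = 1101011, weight = 5.
  m = 011 → c = 0110111, weight = 5.
  m = 111 → c = 1010010, weight = 3.
Tally weights:
  weight 0: 1 codewords.
  weight 3: 2 codewords.
  weight 4: 3 codewords.
  weight 5: 2 codewords.
Minimum distance d = smallest w > 0 with A_w > 0 = 3.
Sanity: Σ A_w = 8 = 2^3 = 8 ✓.


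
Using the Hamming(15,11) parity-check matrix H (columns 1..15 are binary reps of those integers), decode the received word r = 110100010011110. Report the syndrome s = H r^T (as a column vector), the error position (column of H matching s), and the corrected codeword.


s = (1, 0, 1, 1)^T, error position = 11, corrected codeword c = 110100010001110

Compute s = H r^T mod 2 one row at a time:
  s_1 = 1 + 0 + 0 + 1 + 1 + 1 + 1 + 0 = 5 ≡ 1 (mod 2).
  s_2 = 1 + 0 + 0 + 0 + 1 + 1 + 1 + 0 = 4 ≡ 0 (mod 2).
  s_3 = 1 + 0 + 0 + 0 + 0 + 1 + 1 + 0 = 3 ≡ 1 (mod 2).
  s_4 = 1 + 0 + 0 + 0 + 0 + 1 + 1 + 0 = 3 ≡ 1 (mod 2).
s = (1, 0, 1, 1)^T — this equals column 11 of H (binary 1011), so error is at position 11.
Correct: flip bit 11 of r = 110100010011110 to get c = 110100010001110.


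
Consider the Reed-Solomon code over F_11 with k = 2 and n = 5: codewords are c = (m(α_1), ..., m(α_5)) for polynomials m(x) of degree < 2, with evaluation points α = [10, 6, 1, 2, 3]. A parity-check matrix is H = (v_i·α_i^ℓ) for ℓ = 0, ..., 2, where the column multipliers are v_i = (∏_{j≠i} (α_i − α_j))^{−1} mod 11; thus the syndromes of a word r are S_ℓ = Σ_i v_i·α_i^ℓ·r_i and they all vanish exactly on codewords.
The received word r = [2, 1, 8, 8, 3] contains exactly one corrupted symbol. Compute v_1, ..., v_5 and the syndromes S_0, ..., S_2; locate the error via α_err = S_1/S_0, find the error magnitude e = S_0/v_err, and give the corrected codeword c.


S = (8, 5, 10), error at position 4, error magnitude e = 8, c = [2, 1, 8, 0, 3].

Step 1: column multipliers v_i = (∏_{j≠i}(α_i − α_j))^{−1} mod 11.
  i = 1 (α = 10): (10−6)(10−1)(10−2)(10−3) = 4·9·8·7 = 2016 ≡ 3, so v_1 = 3^{−1} = 4 (mod 11).
  i = 2 (α = 6): (6−10)(6−1)(6−2)(6−3) = (−4)·5·4·3 = −240 ≡ 2, so v_2 = 2^{−1} = 6 (mod 11).
  i = 3 (α = 1): (1−10)(1−6)(1−2)(1−3) = (−9)·(−5)·(−1)·(−2) = 90 ≡ 2, so v_3 = 2^{−1} = 6 (mod 11).
  i = 4 (α = 2): (2−10)(2−6)(2−1)(2−3) = (−8)·(−4)·1·(−1) = −32 ≡ 1, so v_4 = 1^{−1} = 1 (mod 11).
  i = 5 (α = 3): (3−10)(3−6)(3−1)(3−2) = (−7)·(−3)·2·1 = 42 ≡ 9, so v_5 = 9^{−1} = 5 (mod 11).
  v = [4, 6, 6, 1, 5].
Step 2: syndromes of r = [2, 1, 8, 8, 3] (all sums mod 11).
  S_0 = Σ v_i r_i = 4·2 + 6·1 + 6·8 + 1·8 + 5·3 = 85 ≡ 8.
  S_1 = Σ v_i α_i r_i = 4·10·2 + 6·6·1 + 6·1·8 + 1·2·8 + 5·3·3 = 225 ≡ 5.
  α_i^2 mod 11 = [1, 3, 1, 4, 9].
  S_2 = Σ v_i α_i^2 r_i = 4·1·2 + 6·3·1 + 6·1·8 + 1·4·8 + 5·9·3 = 241 ≡ 10.
  S = (8, 5, 10) ≠ 0, so r is not a codeword (an error is present).
Step 3: locate the error. For a single error e at position i, S_ℓ = v_i·e·α_i^ℓ, so α_err = S_1/S_0.
  S_0^{−1} = 8^{−1} = 7 (mod 11), so α_err = 5·7 = 35 ≡ 2 = α_4. Error position i = 4.
  Consistency check: S_2/S_1 = 10·9 = 90 ≡ 2 = α_err ✓ (single-error assumption holds).
Step 4: error magnitude e = S_0/v_4 = S_0·∏_{j≠4}(α_4 − α_j) = 8·1 = 8 ≡ 8 (mod 11).
Step 5: correct position 4: c_4 = r_4 − e = 8 − 8 ≡ 0 (mod 11). Hence c = [2, 1, 8, 0, 3].
  Check: interpolating c through the α_i gives m(x) = 5 + 3·x (degree < 2) with m(α_i) = c_i for every i, so c is indeed a codeword.


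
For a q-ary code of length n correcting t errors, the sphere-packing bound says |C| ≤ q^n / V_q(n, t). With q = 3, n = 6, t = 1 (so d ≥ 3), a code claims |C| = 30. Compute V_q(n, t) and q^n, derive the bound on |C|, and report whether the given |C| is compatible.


V_q(n, t) = 13, q^n = 729, Hamming bound = 56, |C| = 30 ≤ bound (satisfied).

Step 1: Compute V_q(n, t) = Σ_{j=0}^1 C(n, j) (q−1)^j.
  j = 0: C(6,0)·(2)^0 = 1·1 = 1.
  j = 1: C(6,1)·(2)^1 = 6·2 = 12.
  V_q(n, t) = 1 + 12 = 13.
Step 2: q^n = 3^6 = 729.
Step 3: Hamming bound ⌊q^n / V_q(n,t)⌋ = ⌊729/13⌋ = 56.
Step 4: Compare |C| = 30 to 56: satisfied.
The claimed |C| lies below the Hamming bound.


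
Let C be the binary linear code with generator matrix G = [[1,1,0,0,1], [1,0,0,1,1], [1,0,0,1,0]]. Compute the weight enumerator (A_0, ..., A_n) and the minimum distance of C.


Weight distribution: A_0 = 1, A_1 = 1, A_2 = 3, A_3 = 3. Minimum distance d = 1.

Enumerate all 2^3 = 8 messages m ∈ F_2^3.
For each, compute codeword c = mG in F_2^5, then tally its weight.
  m = 000 → c = 00000, weight = 0.
  m = 100 → c = 11001, weight = 3.
  m = 010 → c = 10011, weight = 3.
  m = 110 → c = 01010, weight = 2.
  m = 001 → c = 10010, weight = 2.
  m = 101 → c = 01011, weight = 3.
  m = 011 → c = 00001, weight = 1.
  m = 111 → c = 11000, weight = 2.
Tally weights:
  weight 0: 1 codewords.
  weight 1: 1 codewords.
  weight 2: 3 codewords.
  weight 3: 3 codewords.
Minimum distance d = smallest w > 0 with A_w > 0 = 1.
Sanity: Σ A_w = 8 = 2^3 = 8 ✓.


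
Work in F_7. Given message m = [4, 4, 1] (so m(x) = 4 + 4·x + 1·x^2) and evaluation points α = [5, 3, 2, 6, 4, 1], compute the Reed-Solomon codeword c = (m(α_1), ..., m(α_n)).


c = [0, 4, 2, 1, 1, 2]

Message polynomial: m(x) = 4 + 4·x + 1·x^2 (mod 7).
For each evaluation point α_i, compute m(α_i) mod 7:
  α_1 = 5: Horner steps 1 → 2 → 0, so m(5) = 0.
  α_2 = 3: Horner steps 1 → 0 → 4, so m(3) = 4.
  α_3 = 2: Horner steps 1 → 6 → 2, so m(2) = 2.
  α_4 = 6: Horner steps 1 → 3 → 1, so m(6) = 1.
  α_5 = 4: Horner steps 1 → 1 → 1, so m(4) = 1.
  α_6 = 1: Horner steps 1 → 5 → 2, so m(1) = 2.
Codeword c = [0, 4, 2, 1, 1, 2] ∈ F_7^6.


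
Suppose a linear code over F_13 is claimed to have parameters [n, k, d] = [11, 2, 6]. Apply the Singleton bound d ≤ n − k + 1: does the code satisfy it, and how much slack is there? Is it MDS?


Singleton RHS = n − k + 1 = 10, slack = 4, bound satisfied, not MDS.

Singleton bound: d ≤ n − k + 1.
Here n = 11, k = 2, so n − k + 1 = 10.
Given d = 6, check d ≤ 10: YES.
Slack = (n − k + 1) − d = 4.
The code is NOT MDS (slack = 4 > 0).
Description: the claimed parameters are [11, 2, 6]_13; such a code would be non-MDS.


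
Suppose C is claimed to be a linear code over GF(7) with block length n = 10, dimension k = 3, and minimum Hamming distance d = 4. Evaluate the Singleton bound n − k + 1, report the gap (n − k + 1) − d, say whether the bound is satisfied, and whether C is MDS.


Singleton RHS = n − k + 1 = 8, slack = 4, bound satisfied, not MDS.

Singleton bound: d ≤ n − k + 1.
Here n = 10, k = 3, so n − k + 1 = 8.
Given d = 4, check d ≤ 8: YES.
Slack = (n − k + 1) − d = 4.
The code is NOT MDS (slack = 4 > 0).
Description: the claimed parameters are [10, 3, 4]_7; such a code would be non-MDS.


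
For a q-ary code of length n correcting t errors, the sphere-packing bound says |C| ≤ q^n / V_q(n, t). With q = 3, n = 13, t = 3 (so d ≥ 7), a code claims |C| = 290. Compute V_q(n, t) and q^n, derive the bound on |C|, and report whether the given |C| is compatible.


V_q(n, t) = 2627, q^n = 1594323, Hamming bound = 606, |C| = 290 ≤ bound (satisfied).

Step 1: Compute V_q(n, t) = Σ_{j=0}^3 C(n, j) (q−1)^j.
  j = 0: C(13,0)·(2)^0 = 1·1 = 1.
  j = 1: C(13,1)·(2)^1 = 13·2 = 26.
  j = 2: C(13,2)·(2)^2 = 78·4 = 312.
  j = 3: C(13,3)·(2)^3 = 286·8 = 2288.
  V_q(n, t) = 1 + 26 + 312 + 2288 = 2627.
Step 2: q^n = 3^13 = 1594323.
Step 3: Hamming bound ⌊q^n / V_q(n,t)⌋ = ⌊1594323/2627⌋ = 606.
Step 4: Compare |C| = 290 to 606: satisfied.
The claimed |C| lies below the Hamming bound.


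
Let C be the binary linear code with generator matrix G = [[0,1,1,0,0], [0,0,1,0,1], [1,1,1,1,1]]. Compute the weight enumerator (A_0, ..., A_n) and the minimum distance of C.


Weight distribution: A_0 = 1, A_2 = 3, A_3 = 3, A_5 = 1. Minimum distance d = 2.

Enumerate all 2^3 = 8 messages m ∈ F_2^3.
For each, compute codeword c = mG in F_2^5, then tally its weight.
  m = 000 → c = 00000, weight = 0.
  m = 100 → c = 01100, weight = 2.
  m = 010 → c = 00101, weight = 2.
  m = 110 → c = 01001, weight = 2.
  m = 001 → c = 11111, weight = 5.
  m = 101 → c = 10011, weight = 3.
  m = 011 → c = 11010, weight = 3.
  m = 111 → c = 10110, weight = 3.
Tally weights:
  weight 0: 1 codewords.
  weight 2: 3 codewords.
  weight 3: 3 codewords.
  weight 5: 1 codewords.
Minimum distance d = smallest w > 0 with A_w > 0 = 2.
Sanity: Σ A_w = 8 = 2^3 = 8 ✓.


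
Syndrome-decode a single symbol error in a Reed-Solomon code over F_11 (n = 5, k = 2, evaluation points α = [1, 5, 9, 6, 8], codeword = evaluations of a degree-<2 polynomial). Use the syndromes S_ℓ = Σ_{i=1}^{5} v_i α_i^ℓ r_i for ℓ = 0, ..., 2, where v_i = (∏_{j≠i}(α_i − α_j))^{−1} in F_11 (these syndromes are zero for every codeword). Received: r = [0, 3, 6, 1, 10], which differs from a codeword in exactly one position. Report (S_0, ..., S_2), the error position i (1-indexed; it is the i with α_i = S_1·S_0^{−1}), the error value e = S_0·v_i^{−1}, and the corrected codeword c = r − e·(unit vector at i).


S = (1, 8, 9), error at position 5, error magnitude e = 2, c = [0, 3, 6, 1, 8].

Step 1: column multipliers v_i = (∏_{j≠i}(α_i − α_j))^{−1} mod 11.
  i = 1 (α = 1): (1−5)(1−9)(1−6)(1−8) = (−4)·(−8)·(−5)·(−7) = 1120 ≡ 9, so v_1 = 9^{−1} = 5 (mod 11).
  i = 2 (α = 5): (5−1)(5−9)(5−6)(5−8) = 4·(−4)·(−1)·(−3) = −48 ≡ 7, so v_2 = 7^{−1} = 8 (mod 11).
  i = 3 (α = 9): (9−1)(9−5)(9−6)(9−8) = 8·4·3·1 = 96 ≡ 8, so v_3 = 8^{−1} = 7 (mod 11).
  i = 4 (α = 6): (6−1)(6−5)(6−9)(6−8) = 5·1·(−3)·(−2) = 30 ≡ 8, so v_4 = 8^{−1} = 7 (mod 11).
  i = 5 (α = 8): (8−1)(8−5)(8−9)(8−6) = 7·3·(−1)·2 = −42 ≡ 2, so v_5 = 2^{−1} = 6 (mod 11).
  v = [5, 8, 7, 7, 6].
Step 2: syndromes of r = [0, 3, 6, 1, 10] (all sums mod 11).
  S_0 = Σ v_i r_i = 5·0 + 8·3 + 7·6 + 7·1 + 6·10 = 133 ≡ 1.
  S_1 = Σ v_i α_i r_i = 5·1·0 + 8·5·3 + 7·9·6 + 7·6·1 + 6·8·10 = 1020 ≡ 8.
  α_i^2 mod 11 = [1, 3, 4, 3, 9].
  S_2 = Σ v_i α_i^2 r_i = 5·1·0 + 8·3·3 + 7·4·6 + 7·3·1 + 6·9·10 = 801 ≡ 9.
  S = (1, 8, 9) ≠ 0, so r is not a codeword (an error is present).
Step 3: locate the error. For a single error e at position i, S_ℓ = v_i·e·α_i^ℓ, so α_err = S_1/S_0.
  S_0^{−1} = 1^{−1} = 1 (mod 11), so α_err = 8·1 = 8 ≡ 8 = α_5. Error position i = 5.
  Consistency check: S_2/S_1 = 9·7 = 63 ≡ 8 = α_err ✓ (single-error assumption holds).
Step 4: error magnitude e = S_0/v_5 = S_0·∏_{j≠5}(α_5 − α_j) = 1·2 = 2 ≡ 2 (mod 11).
Step 5: correct position 5: c_5 = r_5 − e = 10 − 2 ≡ 8 (mod 11). Hence c = [0, 3, 6, 1, 8].
  Check: interpolating c through the α_i gives m(x) = 2 + 9·x (degree < 2) with m(α_i) = c_i for every i, so c is indeed a codeword.


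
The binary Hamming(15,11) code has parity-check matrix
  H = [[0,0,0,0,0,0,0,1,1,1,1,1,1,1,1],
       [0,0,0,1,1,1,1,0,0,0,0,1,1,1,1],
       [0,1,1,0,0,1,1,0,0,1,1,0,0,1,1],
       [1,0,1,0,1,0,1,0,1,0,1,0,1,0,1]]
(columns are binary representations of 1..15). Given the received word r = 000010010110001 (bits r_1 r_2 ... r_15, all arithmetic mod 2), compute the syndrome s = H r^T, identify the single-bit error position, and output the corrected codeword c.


s = (0, 0, 1, 1)^T, error position = 3, corrected codeword c = 001010010110001

Compute s = H r^T mod 2 one row at a time:
  s_1 = 1 + 0 + 1 + 1 + 0 + 0 + 0 + 1 = 4 ≡ 0 (mod 2).
  s_2 = 0 + 1 + 0 + 0 + 0 + 0 + 0 + 1 = 2 ≡ 0 (mod 2).
  s_3 = 0 + 0 + 0 + 0 + 1 + 1 + 0 + 1 = 3 ≡ 1 (mod 2).
  s_4 = 0 + 0 + 1 + 0 + 0 + 1 + 0 + 1 = 3 ≡ 1 (mod 2).
s = (0, 0, 1, 1)^T — this equals column 3 of H (binary 0011), so error is at position 3.
Correct: flip bit 3 of r = 000010010110001 to get c = 001010010110001.


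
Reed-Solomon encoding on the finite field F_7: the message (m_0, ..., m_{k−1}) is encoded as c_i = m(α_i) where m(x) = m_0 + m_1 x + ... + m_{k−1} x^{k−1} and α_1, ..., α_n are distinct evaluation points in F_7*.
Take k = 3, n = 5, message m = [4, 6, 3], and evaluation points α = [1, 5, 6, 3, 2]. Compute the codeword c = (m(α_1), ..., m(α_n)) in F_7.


c = [6, 4, 1, 0, 0]

Message polynomial: m(x) = 4 + 6·x + 3·x^2 (mod 7).
For each evaluation point α_i, compute m(α_i) mod 7:
  α_1 = 1: Horner steps 3 → 2 → 6, so m(1) = 6.
  α_2 = 5: Horner steps 3 → 0 → 4, so m(5) = 4.
  α_3 = 6: Horner steps 3 → 3 → 1, so m(6) = 1.
  α_4 = 3: Horner steps 3 → 1 → 0, so m(3) = 0.
  α_5 = 2: Horner steps 3 → 5 → 0, so m(2) = 0.
Codeword c = [6, 4, 1, 0, 0] ∈ F_7^5.


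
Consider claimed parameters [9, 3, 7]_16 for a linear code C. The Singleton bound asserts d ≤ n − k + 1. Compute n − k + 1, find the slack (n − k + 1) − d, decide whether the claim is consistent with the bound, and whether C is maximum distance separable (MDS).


Singleton RHS = n − k + 1 = 7, slack = 0, bound satisfied, MDS.

Singleton bound: d ≤ n − k + 1.
Here n = 9, k = 3, so n − k + 1 = 7.
Given d = 7, check d ≤ 7: YES.
Slack = (n − k + 1) − d = 0.
The code is MDS (slack = 0).
Description: the claimed parameters are [9, 3, 7]_16; such a code would be MDS (meets Singleton bound).


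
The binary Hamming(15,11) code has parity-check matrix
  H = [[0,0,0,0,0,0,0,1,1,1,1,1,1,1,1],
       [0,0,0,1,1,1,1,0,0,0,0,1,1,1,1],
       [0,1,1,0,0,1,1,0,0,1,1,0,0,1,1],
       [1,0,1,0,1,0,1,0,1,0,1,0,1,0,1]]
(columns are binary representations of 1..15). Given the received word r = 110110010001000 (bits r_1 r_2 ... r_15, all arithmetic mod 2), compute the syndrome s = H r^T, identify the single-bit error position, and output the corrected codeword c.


s = (0, 1, 1, 0)^T, error position = 6, corrected codeword c = 110111010001000

Compute s = H r^T mod 2 one row at a time:
  s_1 = 1 + 0 + 0 + 0 + 1 + 0 + 0 + 0 = 2 ≡ 0 (mod 2).
  s_2 = 1 + 1 + 0 + 0 + 1 + 0 + 0 + 0 = 3 ≡ 1 (mod 2).
  s_3 = 1 + 0 + 0 + 0 + 0 + 0 + 0 + 0 = 1 ≡ 1 (mod 2).
  s_4 = 1 + 0 + 1 + 0 + 0 + 0 + 0 + 0 = 2 ≡ 0 (mod 2).
s = (0, 1, 1, 0)^T — this equals column 6 of H (binary 0110), so error is at position 6.
Correct: flip bit 6 of r = 110110010001000 to get c = 110111010001000.


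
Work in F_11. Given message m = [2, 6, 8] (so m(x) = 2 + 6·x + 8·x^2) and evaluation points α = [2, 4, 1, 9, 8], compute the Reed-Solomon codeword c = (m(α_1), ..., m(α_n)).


c = [2, 0, 5, 0, 1]

Message polynomial: m(x) = 2 + 6·x + 8·x^2 (mod 11).
For each evaluation point α_i, compute m(α_i) mod 11:
  α_1 = 2: Horner steps 8 → 0 → 2, so m(2) = 2.
  α_2 = 4: Horner steps 8 → 5 → 0, so m(4) = 0.
  α_3 = 1: Horner steps 8 → 3 → 5, so m(1) = 5.
  α_4 = 9: Horner steps 8 → 1 → 0, so m(9) = 0.
  α_5 = 8: Horner steps 8 → 4 → 1, so m(8) = 1.
Codeword c = [2, 0, 5, 0, 1] ∈ F_11^5.


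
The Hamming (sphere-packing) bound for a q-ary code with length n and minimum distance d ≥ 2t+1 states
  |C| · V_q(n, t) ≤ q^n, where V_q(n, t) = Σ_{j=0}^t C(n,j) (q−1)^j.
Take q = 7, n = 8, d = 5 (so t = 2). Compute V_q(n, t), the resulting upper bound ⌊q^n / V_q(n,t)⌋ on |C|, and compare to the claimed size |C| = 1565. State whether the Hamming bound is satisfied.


V_q(n, t) = 1057, q^n = 5764801, Hamming bound = 5453, |C| = 1565 ≤ bound (satisfied).

Step 1: Compute V_q(n, t) = Σ_{j=0}^2 C(n, j) (q−1)^j.
  j = 0: C(8,0)·(6)^0 = 1·1 = 1.
  j = 1: C(8,1)·(6)^1 = 8·6 = 48.
  j = 2: C(8,2)·(6)^2 = 28·36 = 1008.
  V_q(n, t) = 1 + 48 + 1008 = 1057.
Step 2: q^n = 7^8 = 5764801.
Step 3: Hamming bound ⌊q^n / V_q(n,t)⌋ = ⌊5764801/1057⌋ = 5453.
Step 4: Compare |C| = 1565 to 5453: satisfied.
The claimed |C| lies below the Hamming bound.


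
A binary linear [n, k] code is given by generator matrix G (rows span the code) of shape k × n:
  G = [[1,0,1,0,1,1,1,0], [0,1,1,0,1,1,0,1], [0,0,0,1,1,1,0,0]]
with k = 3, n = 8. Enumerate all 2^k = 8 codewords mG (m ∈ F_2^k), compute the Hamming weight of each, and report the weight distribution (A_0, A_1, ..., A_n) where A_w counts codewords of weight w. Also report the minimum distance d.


Weight distribution: A_0 = 1, A_3 = 1, A_4 = 3, A_5 = 2, A_7 = 1. Minimum distance d = 3.

Enumerate all 2^3 = 8 messages m ∈ F_2^3.
For each, compute codeword c = mG in F_2^8, then tally its weight.
  m = 000 → c = 00000000, weight = 0.
  m = 100 → c = 10101110, weight = 5.
  m = 010 → c = 01101101, weight = 5.
  m = 110 → c = 11000011, weight = 4.
  m = 001 → c = 00011100, weight = 3.
  m = 101 → c = 10110010, weight = 4.
  m = 011 → c = 01110001, weight = 4.
  m = 111 → c = 11011111, weight = 7.
Tally weights:
  weight 0: 1 codewords.
  weight 3: 1 codewords.
  weight 4: 3 codewords.
  weight 5: 2 codewords.
  weight 7: 1 codewords.
Minimum distance d = smallest w > 0 with A_w > 0 = 3.
Sanity: Σ A_w = 8 = 2^3 = 8 ✓.


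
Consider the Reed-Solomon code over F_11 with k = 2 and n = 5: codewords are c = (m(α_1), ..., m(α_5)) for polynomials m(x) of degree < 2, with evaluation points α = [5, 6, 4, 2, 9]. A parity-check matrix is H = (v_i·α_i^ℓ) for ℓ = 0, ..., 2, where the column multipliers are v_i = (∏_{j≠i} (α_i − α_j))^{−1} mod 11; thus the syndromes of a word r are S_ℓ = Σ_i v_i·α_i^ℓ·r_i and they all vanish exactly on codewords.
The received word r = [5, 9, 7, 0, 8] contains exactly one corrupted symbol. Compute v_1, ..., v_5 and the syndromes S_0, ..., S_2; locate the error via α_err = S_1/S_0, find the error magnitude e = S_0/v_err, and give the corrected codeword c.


S = (8, 4, 2), error at position 2, error magnitude e = 6, c = [5, 3, 7, 0, 8].

Step 1: column multipliers v_i = (∏_{j≠i}(α_i − α_j))^{−1} mod 11.
  i = 1 (α = 5): (5−6)(5−4)(5−2)(5−9) = (−1)·1·3·(−4) = 12 ≡ 1, so v_1 = 1^{−1} = 1 (mod 11).
  i = 2 (α = 6): (6−5)(6−4)(6−2)(6−9) = 1·2·4·(−3) = −24 ≡ 9, so v_2 = 9^{−1} = 5 (mod 11).
  i = 3 (α = 4): (4−5)(4−6)(4−2)(4−9) = (−1)·(−2)·2·(−5) = −20 ≡ 2, so v_3 = 2^{−1} = 6 (mod 11).
  i = 4 (α = 2): (2−5)(2−6)(2−4)(2−9) = (−3)·(−4)·(−2)·(−7) = 168 ≡ 3, so v_4 = 3^{−1} = 4 (mod 11).
  i = 5 (α = 9): (9−5)(9−6)(9−4)(9−2) = 4·3·5·7 = 420 ≡ 2, so v_5 = 2^{−1} = 6 (mod 11).
  v = [1, 5, 6, 4, 6].
Step 2: syndromes of r = [5, 9, 7, 0, 8] (all sums mod 11).
  S_0 = Σ v_i r_i = 1·5 + 5·9 + 6·7 + 4·0 + 6·8 = 140 ≡ 8.
  S_1 = Σ v_i α_i r_i = 1·5·5 + 5·6·9 + 6·4·7 + 4·2·0 + 6·9·8 = 895 ≡ 4.
  α_i^2 mod 11 = [3, 3, 5, 4, 4].
  S_2 = Σ v_i α_i^2 r_i = 1·3·5 + 5·3·9 + 6·5·7 + 4·4·0 + 6·4·8 = 552 ≡ 2.
  S = (8, 4, 2) ≠ 0, so r is not a codeword (an error is present).
Step 3: locate the error. For a single error e at position i, S_ℓ = v_i·e·α_i^ℓ, so α_err = S_1/S_0.
  S_0^{−1} = 8^{−1} = 7 (mod 11), so α_err = 4·7 = 28 ≡ 6 = α_2. Error position i = 2.
  Consistency check: S_2/S_1 = 2·3 = 6 ≡ 6 = α_err ✓ (single-error assumption holds).
Step 4: error magnitude e = S_0/v_2 = S_0·∏_{j≠2}(α_2 − α_j) = 8·9 = 72 ≡ 6 (mod 11).
Step 5: correct position 2: c_2 = r_2 − e = 9 − 6 ≡ 3 (mod 11). Hence c = [5, 3, 7, 0, 8].
  Check: interpolating c through the α_i gives m(x) = 4 + 9·x (degree < 2) with m(α_i) = c_i for every i, so c is indeed a codeword.


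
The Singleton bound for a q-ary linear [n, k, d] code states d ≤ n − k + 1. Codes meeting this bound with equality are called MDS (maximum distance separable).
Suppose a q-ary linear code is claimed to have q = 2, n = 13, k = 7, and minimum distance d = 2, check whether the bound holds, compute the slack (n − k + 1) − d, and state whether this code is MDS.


Singleton RHS = n − k + 1 = 7, slack = 5, bound satisfied, not MDS.

Singleton bound: d ≤ n − k + 1.
Here n = 13, k = 7, so n − k + 1 = 7.
Given d = 2, check d ≤ 7: YES.
Slack = (n − k + 1) − d = 5.
The code is NOT MDS (slack = 5 > 0).
Description: the claimed parameters are [13, 7, 2]_2; such a code would be non-MDS.


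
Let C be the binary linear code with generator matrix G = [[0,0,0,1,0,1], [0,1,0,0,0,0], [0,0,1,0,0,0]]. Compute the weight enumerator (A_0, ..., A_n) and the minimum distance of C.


Weight distribution: A_0 = 1, A_1 = 2, A_2 = 2, A_3 = 2, A_4 = 1. Minimum distance d = 1.

Enumerate all 2^3 = 8 messages m ∈ F_2^3.
For each, compute codeword c = mG in F_2^6, then tally its weight.
  m = 000 → c = 000000, weight = 0.
  m = 100 → c = 000101, weight = 2.
  m = 010 → c = 010000, weight = 1.
  m = 110 → c = 010101, weight = 3.
  m = 001 → c = 001000, weight = 1.
  m = 101 → c = 001101, weight = 3.
  m = 011 → c = 011000, weight = 2.
  m = 111 → c = 011101, weight = 4.
Tally weights:
  weight 0: 1 codewords.
  weight 1: 2 codewords.
  weight 2: 2 codewords.
  weight 3: 2 codewords.
  weight 4: 1 codewords.
Minimum distance d = smallest w > 0 with A_w > 0 = 1.
Sanity: Σ A_w = 8 = 2^3 = 8 ✓.


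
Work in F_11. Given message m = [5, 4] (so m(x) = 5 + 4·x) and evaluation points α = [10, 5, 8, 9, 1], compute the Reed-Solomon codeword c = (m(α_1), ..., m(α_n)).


c = [1, 3, 4, 8, 9]

Message polynomial: m(x) = 5 + 4·x (mod 11).
For each evaluation point α_i, compute m(α_i) mod 11:
  α_1 = 10: Horner steps 4 → 1, so m(10) = 1.
  α_2 = 5: Horner steps 4 → 3, so m(5) = 3.
  α_3 = 8: Horner steps 4 → 4, so m(8) = 4.
  α_4 = 9: Horner steps 4 → 8, so m(9) = 8.
  α_5 = 1: Horner steps 4 → 9, so m(1) = 9.
Codeword c = [1, 3, 4, 8, 9] ∈ F_11^5.


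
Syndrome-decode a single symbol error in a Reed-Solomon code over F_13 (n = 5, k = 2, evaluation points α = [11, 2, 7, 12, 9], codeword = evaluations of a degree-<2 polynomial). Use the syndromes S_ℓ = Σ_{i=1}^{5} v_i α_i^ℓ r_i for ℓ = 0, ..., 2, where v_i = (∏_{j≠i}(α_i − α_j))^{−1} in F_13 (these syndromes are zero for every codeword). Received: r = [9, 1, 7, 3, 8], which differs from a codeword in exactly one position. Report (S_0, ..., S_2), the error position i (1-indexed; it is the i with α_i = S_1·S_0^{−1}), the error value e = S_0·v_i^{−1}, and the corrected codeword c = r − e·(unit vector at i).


S = (4, 8, 3), error at position 2, error magnitude e = 3, c = [9, 11, 7, 3, 8].

Step 1: column multipliers v_i = (∏_{j≠i}(α_i − α_j))^{−1} mod 13.
  i = 1 (α = 11): (11−2)(11−7)(11−12)(11−9) = 9·4·(−1)·2 = −72 ≡ 6, so v_1 = 6^{−1} = 11 (mod 13).
  i = 2 (α = 2): (2−11)(2−7)(2−12)(2−9) = (−9)·(−5)·(−10)·(−7) = 3150 ≡ 4, so v_2 = 4^{−1} = 10 (mod 13).
  i = 3 (α = 7): (7−11)(7−2)(7−12)(7−9) = (−4)·5·(−5)·(−2) = −200 ≡ 8, so v_3 = 8^{−1} = 5 (mod 13).
  i = 4 (α = 12): (12−11)(12−2)(12−7)(12−9) = 1·10·5·3 = 150 ≡ 7, so v_4 = 7^{−1} = 2 (mod 13).
  i = 5 (α = 9): (9−11)(9−2)(9−7)(9−12) = (−2)·7·2·(−3) = 84 ≡ 6, so v_5 = 6^{−1} = 11 (mod 13).
  v = [11, 10, 5, 2, 11].
Step 2: syndromes of r = [9, 1, 7, 3, 8] (all sums mod 13).
  S_0 = Σ v_i r_i = 11·9 + 10·1 + 5·7 + 2·3 + 11·8 = 238 ≡ 4.
  S_1 = Σ v_i α_i r_i = 11·11·9 + 10·2·1 + 5·7·7 + 2·12·3 + 11·9·8 = 2218 ≡ 8.
  α_i^2 mod 13 = [4, 4, 10, 1, 3].
  S_2 = Σ v_i α_i^2 r_i = 11·4·9 + 10·4·1 + 5·10·7 + 2·1·3 + 11·3·8 = 1056 ≡ 3.
  S = (4, 8, 3) ≠ 0, so r is not a codeword (an error is present).
Step 3: locate the error. For a single error e at position i, S_ℓ = v_i·e·α_i^ℓ, so α_err = S_1/S_0.
  S_0^{−1} = 4^{−1} = 10 (mod 13), so α_err = 8·10 = 80 ≡ 2 = α_2. Error position i = 2.
  Consistency check: S_2/S_1 = 3·5 = 15 ≡ 2 = α_err ✓ (single-error assumption holds).
Step 4: error magnitude e = S_0/v_2 = S_0·∏_{j≠2}(α_2 − α_j) = 4·4 = 16 ≡ 3 (mod 13).
Step 5: correct position 2: c_2 = r_2 − e = 1 − 3 ≡ 11 (mod 13). Hence c = [9, 11, 7, 3, 8].
  Check: interpolating c through the α_i gives m(x) = 10 + 7·x (degree < 2) with m(α_i) = c_i for every i, so c is indeed a codeword.


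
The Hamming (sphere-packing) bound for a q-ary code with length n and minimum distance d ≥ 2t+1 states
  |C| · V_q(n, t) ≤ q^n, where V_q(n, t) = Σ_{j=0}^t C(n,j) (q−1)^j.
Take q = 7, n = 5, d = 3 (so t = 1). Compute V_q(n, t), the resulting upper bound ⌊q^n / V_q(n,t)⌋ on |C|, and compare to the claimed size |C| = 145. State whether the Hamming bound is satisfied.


V_q(n, t) = 31, q^n = 16807, Hamming bound = 542, |C| = 145 ≤ bound (satisfied).

Step 1: Compute V_q(n, t) = Σ_{j=0}^1 C(n, j) (q−1)^j.
  j = 0: C(5,0)·(6)^0 = 1·1 = 1.
  j = 1: C(5,1)·(6)^1 = 5·6 = 30.
  V_q(n, t) = 1 + 30 = 31.
Step 2: q^n = 7^5 = 16807.
Step 3: Hamming bound ⌊q^n / V_q(n,t)⌋ = ⌊16807/31⌋ = 542.
Step 4: Compare |C| = 145 to 542: satisfied.
The claimed |C| lies below the Hamming bound.


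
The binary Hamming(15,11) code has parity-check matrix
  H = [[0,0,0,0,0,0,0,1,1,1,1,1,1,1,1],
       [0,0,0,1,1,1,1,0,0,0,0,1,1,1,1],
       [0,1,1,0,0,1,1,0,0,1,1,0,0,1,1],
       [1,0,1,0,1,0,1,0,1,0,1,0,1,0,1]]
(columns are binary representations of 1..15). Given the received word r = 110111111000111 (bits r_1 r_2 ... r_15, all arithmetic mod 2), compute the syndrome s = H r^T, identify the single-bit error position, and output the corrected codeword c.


s = (1, 1, 1, 0)^T, error position = 14, corrected codeword c = 110111111000101

Compute s = H r^T mod 2 one row at a time:
  s_1 = 1 + 1 + 0 + 0 + 0 + 1 + 1 + 1 = 5 ≡ 1 (mod 2).
  s_2 = 1 + 1 + 1 + 1 + 0 + 1 + 1 + 1 = 7 ≡ 1 (mod 2).
  s_3 = 1 + 0 + 1 + 1 + 0 + 0 + 1 + 1 = 5 ≡ 1 (mod 2).
  s_4 = 1 + 0 + 1 + 1 + 1 + 0 + 1 + 1 = 6 ≡ 0 (mod 2).
s = (1, 1, 1, 0)^T — this equals column 14 of H (binary 1110), so error is at position 14.
Correct: flip bit 14 of r = 110111111000111 to get c = 110111111000101.


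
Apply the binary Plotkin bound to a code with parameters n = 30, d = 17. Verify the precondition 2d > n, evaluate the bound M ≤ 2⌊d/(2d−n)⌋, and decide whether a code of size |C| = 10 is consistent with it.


Plotkin bound M ≤ 8; given |C| = 10 > bound (violated).

Check applicability: 2d = 34, n = 30.
2d − n = 4 > 0, so Plotkin applies.
Compute d/(2d−n) = 17/4 ≈ 4.2500.
⌊d/(2d−n)⌋ = 4.
Plotkin bound: M ≤ 2·4 = 8.
Given |C| = 10, check: VIOLATED.
This |C| is above the Plotkin bound, so no binary code with n = 30, d = 17 and 10 codewords exists.


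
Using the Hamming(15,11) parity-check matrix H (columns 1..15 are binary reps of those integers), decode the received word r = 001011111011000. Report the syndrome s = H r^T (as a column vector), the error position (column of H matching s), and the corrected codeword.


s = (0, 0, 0, 1)^T, error position = 1, corrected codeword c = 101011111011000

Compute s = H r^T mod 2 one row at a time:
  s_1 = 1 + 1 + 0 + 1 + 1 + 0 + 0 + 0 = 4 ≡ 0 (mod 2).
  s_2 = 0 + 1 + 1 + 1 + 1 + 0 + 0 + 0 = 4 ≡ 0 (mod 2).
  s_3 = 0 + 1 + 1 + 1 + 0 + 1 + 0 + 0 = 4 ≡ 0 (mod 2).
  s_4 = 0 + 1 + 1 + 1 + 1 + 1 + 0 + 0 = 5 ≡ 1 (mod 2).
s = (0, 0, 0, 1)^T — this equals column 1 of H (binary 0001), so error is at position 1.
Correct: flip bit 1 of r = 001011111011000 to get c = 101011111011000.


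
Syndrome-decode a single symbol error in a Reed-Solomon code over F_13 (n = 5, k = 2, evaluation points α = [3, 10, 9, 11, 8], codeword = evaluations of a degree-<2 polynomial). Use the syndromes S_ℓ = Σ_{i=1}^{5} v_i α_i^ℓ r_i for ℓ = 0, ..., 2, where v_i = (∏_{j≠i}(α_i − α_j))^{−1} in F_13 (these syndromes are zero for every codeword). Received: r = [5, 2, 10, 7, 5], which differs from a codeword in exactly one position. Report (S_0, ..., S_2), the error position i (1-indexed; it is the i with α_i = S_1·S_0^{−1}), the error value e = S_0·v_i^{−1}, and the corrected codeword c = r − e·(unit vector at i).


S = (4, 12, 10), error at position 1, error magnitude e = 12, c = [6, 2, 10, 7, 5].

Step 1: column multipliers v_i = (∏_{j≠i}(α_i − α_j))^{−1} mod 13.
  i = 1 (α = 3): (3−10)(3−9)(3−11)(3−8) = (−7)·(−6)·(−8)·(−5) = 1680 ≡ 3, so v_1 = 3^{−1} = 9 (mod 13).
  i = 2 (α = 10): (10−3)(10−9)(10−11)(10−8) = 7·1·(−1)·2 = −14 ≡ 12, so v_2 = 12^{−1} = 12 (mod 13).
  i = 3 (α = 9): (9−3)(9−10)(9−11)(9−8) = 6·(−1)·(−2)·1 = 12 ≡ 12, so v_3 = 12^{−1} = 12 (mod 13).
  i = 4 (α = 11): (11−3)(11−10)(11−9)(11−8) = 8·1·2·3 = 48 ≡ 9, so v_4 = 9^{−1} = 3 (mod 13).
  i = 5 (α = 8): (8−3)(8−10)(8−9)(8−11) = 5·(−2)·(−1)·(−3) = −30 ≡ 9, so v_5 = 9^{−1} = 3 (mod 13).
  v = [9, 12, 12, 3, 3].
Step 2: syndromes of r = [5, 2, 10, 7, 5] (all sums mod 13).
  S_0 = Σ v_i r_i = 9·5 + 12·2 + 12·10 + 3·7 + 3·5 = 225 ≡ 4.
  S_1 = Σ v_i α_i r_i = 9·3·5 + 12·10·2 + 12·9·10 + 3·11·7 + 3·8·5 = 1806 ≡ 12.
  α_i^2 mod 13 = [9, 9, 3, 4, 12].
  S_2 = Σ v_i α_i^2 r_i = 9·9·5 + 12·9·2 + 12·3·10 + 3·4·7 + 3·12·5 = 1245 ≡ 10.
  S = (4, 12, 10) ≠ 0, so r is not a codeword (an error is present).
Step 3: locate the error. For a single error e at position i, S_ℓ = v_i·e·α_i^ℓ, so α_err = S_1/S_0.
  S_0^{−1} = 4^{−1} = 10 (mod 13), so α_err = 12·10 = 120 ≡ 3 = α_1. Error position i = 1.
  Consistency check: S_2/S_1 = 10·12 = 120 ≡ 3 = α_err ✓ (single-error assumption holds).
Step 4: error magnitude e = S_0/v_1 = S_0·∏_{j≠1}(α_1 − α_j) = 4·3 = 12 ≡ 12 (mod 13).
Step 5: correct position 1: c_1 = r_1 − e = 5 − 12 ≡ 6 (mod 13). Hence c = [6, 2, 10, 7, 5].
  Check: interpolating c through the α_i gives m(x) = 4 + 5·x (degree < 2) with m(α_i) = c_i for every i, so c is indeed a codeword.


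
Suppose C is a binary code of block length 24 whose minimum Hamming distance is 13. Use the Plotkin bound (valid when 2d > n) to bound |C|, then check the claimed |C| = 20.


Plotkin bound M ≤ 12; given |C| = 20 > bound (violated).

Check applicability: 2d = 26, n = 24.
2d − n = 2 > 0, so Plotkin applies.
Compute d/(2d−n) = 13/2 ≈ 6.5000.
⌊d/(2d−n)⌋ = 6.
Plotkin bound: M ≤ 2·6 = 12.
Given |C| = 20, check: VIOLATED.
This |C| is above the Plotkin bound, so no binary code with n = 24, d = 13 and 20 codewords exists.


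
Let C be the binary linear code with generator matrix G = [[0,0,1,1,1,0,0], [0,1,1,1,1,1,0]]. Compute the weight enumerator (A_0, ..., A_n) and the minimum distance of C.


Weight distribution: A_0 = 1, A_2 = 1, A_3 = 1, A_5 = 1. Minimum distance d = 2.

Enumerate all 2^2 = 4 messages m ∈ F_2^2.
For each, compute codeword c = mG in F_2^7, then tally its weight.
  m = 00 → c = 0000000, weight = 0.
  m = 10 → c = 0011100, weight = 3.
  m = 01 → c = 0111110, weight = 5.
  m = 11 → c = 0100010, weight = 2.
Tally weights:
  weight 0: 1 codewords.
  weight 2: 1 codewords.
  weight 3: 1 codewords.
  weight 5: 1 codewords.
Minimum distance d = smallest w > 0 with A_w > 0 = 2.
Sanity: Σ A_w = 4 = 2^2 = 4 ✓.


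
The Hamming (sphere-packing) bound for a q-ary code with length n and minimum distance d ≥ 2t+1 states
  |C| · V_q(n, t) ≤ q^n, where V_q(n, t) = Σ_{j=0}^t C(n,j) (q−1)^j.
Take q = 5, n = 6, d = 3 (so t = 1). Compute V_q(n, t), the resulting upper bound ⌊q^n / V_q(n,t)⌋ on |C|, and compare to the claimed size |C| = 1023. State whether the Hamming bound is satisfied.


V_q(n, t) = 25, q^n = 15625, Hamming bound = 625, |C| = 1023 > bound (violated).

Step 1: Compute V_q(n, t) = Σ_{j=0}^1 C(n, j) (q−1)^j.
  j = 0: C(6,0)·(4)^0 = 1·1 = 1.
  j = 1: C(6,1)·(4)^1 = 6·4 = 24.
  V_q(n, t) = 1 + 24 = 25.
Step 2: q^n = 5^6 = 15625.
Step 3: Hamming bound ⌊q^n / V_q(n,t)⌋ = ⌊15625/25⌋ = 625.
Step 4: Compare |C| = 1023 to 625: violated.
The claimed |C| lies above the Hamming bound, so no 5-ary code of length 6 with d ≥ 3 can have 1023 codewords.


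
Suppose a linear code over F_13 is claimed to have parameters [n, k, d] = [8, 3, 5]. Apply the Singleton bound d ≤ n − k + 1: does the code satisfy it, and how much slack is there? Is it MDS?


Singleton RHS = n − k + 1 = 6, slack = 1, bound satisfied, not MDS.

Singleton bound: d ≤ n − k + 1.
Here n = 8, k = 3, so n − k + 1 = 6.
Given d = 5, check d ≤ 6: YES.
Slack = (n − k + 1) − d = 1.
The code is NOT MDS (slack = 1 > 0).
Description: the claimed parameters are [8, 3, 5]_13; such a code would be non-MDS.


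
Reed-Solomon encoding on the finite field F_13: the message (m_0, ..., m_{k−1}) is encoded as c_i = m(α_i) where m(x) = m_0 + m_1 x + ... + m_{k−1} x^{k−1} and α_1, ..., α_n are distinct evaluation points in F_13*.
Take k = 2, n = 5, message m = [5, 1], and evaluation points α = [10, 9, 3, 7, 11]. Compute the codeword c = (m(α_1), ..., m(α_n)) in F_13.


c = [2, 1, 8, 12, 3]

Message polynomial: m(x) = 5 + 1·x (mod 13).
For each evaluation point α_i, compute m(α_i) mod 13:
  α_1 = 10: Horner steps 1 → 2, so m(10) = 2.
  α_2 = 9: Horner steps 1 → 1, so m(9) = 1.
  α_3 = 3: Horner steps 1 → 8, so m(3) = 8.
  α_4 = 7: Horner steps 1 → 12, so m(7) = 12.
  α_5 = 11: Horner steps 1 → 3, so m(11) = 3.
Codeword c = [2, 1, 8, 12, 3] ∈ F_13^5.


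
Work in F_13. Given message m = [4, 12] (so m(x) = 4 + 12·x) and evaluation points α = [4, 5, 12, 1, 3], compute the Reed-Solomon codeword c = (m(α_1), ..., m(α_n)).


c = [0, 12, 5, 3, 1]

Message polynomial: m(x) = 4 + 12·x (mod 13).
For each evaluation point α_i, compute m(α_i) mod 13:
  α_1 = 4: Horner steps 12 → 0, so m(4) = 0.
  α_2 = 5: Horner steps 12 → 12, so m(5) = 12.
  α_3 = 12: Horner steps 12 → 5, so m(12) = 5.
  α_4 = 1: Horner steps 12 → 3, so m(1) = 3.
  α_5 = 3: Horner steps 12 → 1, so m(3) = 1.
Codeword c = [0, 12, 5, 3, 1] ∈ F_13^5.


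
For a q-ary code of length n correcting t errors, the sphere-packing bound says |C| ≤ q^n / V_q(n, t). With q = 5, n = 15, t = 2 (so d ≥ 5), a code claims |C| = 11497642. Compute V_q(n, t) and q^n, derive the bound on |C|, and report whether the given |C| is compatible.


V_q(n, t) = 1741, q^n = 30517578125, Hamming bound = 17528764, |C| = 11497642 ≤ bound (satisfied).

Step 1: Compute V_q(n, t) = Σ_{j=0}^2 C(n, j) (q−1)^j.
  j = 0: C(15,0)·(4)^0 = 1·1 = 1.
  j = 1: C(15,1)·(4)^1 = 15·4 = 60.
  j = 2: C(15,2)·(4)^2 = 105·16 = 1680.
  V_q(n, t) = 1 + 60 + 1680 = 1741.
Step 2: q^n = 5^15 = 30517578125.
Step 3: Hamming bound ⌊q^n / V_q(n,t)⌋ = ⌊30517578125/1741⌋ = 17528764.
Step 4: Compare |C| = 11497642 to 17528764: satisfied.
The claimed |C| lies below the Hamming bound.
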